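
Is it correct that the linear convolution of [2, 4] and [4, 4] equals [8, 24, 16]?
Recompute linear convolution of [2, 4] and [4, 4]: y[0] = 2×4 = 8; y[1] = 2×4 + 4×4 = 24; y[2] = 4×4 = 16 → [8, 24, 16]. Given [8, 24, 16] matches, so answer: Yes

Yes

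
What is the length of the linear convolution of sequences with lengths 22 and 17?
Linear/full convolution length: m + n - 1 = 22 + 17 - 1 = 38

38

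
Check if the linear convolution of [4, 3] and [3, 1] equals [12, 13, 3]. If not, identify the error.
Recompute linear convolution of [4, 3] and [3, 1]: y[0] = 4×3 = 12; y[1] = 4×1 + 3×3 = 13; y[2] = 3×1 = 3 → [12, 13, 3]. Given [12, 13, 3] matches, so answer: Yes

Yes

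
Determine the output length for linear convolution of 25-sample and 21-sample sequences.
Linear/full convolution length: m + n - 1 = 25 + 21 - 1 = 45

45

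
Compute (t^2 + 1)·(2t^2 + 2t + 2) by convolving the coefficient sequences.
Ascending coefficients: a = [1, 0, 1], b = [2, 2, 2]. c[0] = 1×2 = 2; c[1] = 1×2 + 0×2 = 2; c[2] = 1×2 + 0×2 + 1×2 = 4; c[3] = 0×2 + 1×2 = 2; c[4] = 1×2 = 2. Result coefficients: [2, 2, 4, 2, 2] → 2t^4 + 2t^3 + 4t^2 + 2t + 2

2t^4 + 2t^3 + 4t^2 + 2t + 2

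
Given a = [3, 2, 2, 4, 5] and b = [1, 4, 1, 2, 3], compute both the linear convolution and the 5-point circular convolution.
Linear: y_lin[0] = 3×1 = 3; y_lin[1] = 3×4 + 2×1 = 14; y_lin[2] = 3×1 + 2×4 + 2×1 = 13; y_lin[3] = 3×2 + 2×1 + 2×4 + 4×1 = 20; y_lin[4] = 3×3 + 2×2 + 2×1 + 4×4 + 5×1 = 36; y_lin[5] = 2×3 + 2×2 + 4×1 + 5×4 = 34; y_lin[6] = 2×3 + 4×2 + 5×1 = 19; y_lin[7] = 4×3 + 5×2 = 22; y_lin[8] = 5×3 = 15 → [3, 14, 13, 20, 36, 34, 19, 22, 15]. Circular (length 5): y[0] = 3×1 + 2×3 + 2×2 + 4×1 + 5×4 = 37; y[1] = 3×4 + 2×1 + 2×3 + 4×2 + 5×1 = 33; y[2] = 3×1 + 2×4 + 2×1 + 4×3 + 5×2 = 35; y[3] = 3×2 + 2×1 + 2×4 + 4×1 + 5×3 = 35; y[4] = 3×3 + 2×2 + 2×1 + 4×4 + 5×1 = 36 → [37, 33, 35, 35, 36]

Linear: [3, 14, 13, 20, 36, 34, 19, 22, 15], Circular: [37, 33, 35, 35, 36]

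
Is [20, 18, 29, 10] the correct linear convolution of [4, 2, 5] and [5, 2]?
Recompute linear convolution of [4, 2, 5] and [5, 2]: y[0] = 4×5 = 20; y[1] = 4×2 + 2×5 = 18; y[2] = 2×2 + 5×5 = 29; y[3] = 5×2 = 10 → [20, 18, 29, 10]. Given [20, 18, 29, 10] matches, so answer: Yes

Yes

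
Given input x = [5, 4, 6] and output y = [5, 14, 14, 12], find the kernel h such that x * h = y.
Output length 4 = len(x) + len(h) - 1 ⇒ len(h) = 2. Solve h forward using h[k] = (y[k] - Σ_{i≥1} x[i]·h[k-i]) / x[0]: h[0] = y[0] / x[0] = 5 / 5 = 1; h[1] = (y[1] - 4×1) / x[0] = (14 - 4×1) / 5 = 2. So h = [1, 2]. Forward-check [5, 4, 6] * [1, 2]: y[0] = 5×1 = 5; y[1] = 5×2 + 4×1 = 14; y[2] = 4×2 + 6×1 = 14; y[3] = 6×2 = 12 → [5, 14, 14, 12] ✓

[1, 2]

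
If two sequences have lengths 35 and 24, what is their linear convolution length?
Linear/full convolution length: m + n - 1 = 35 + 24 - 1 = 58

58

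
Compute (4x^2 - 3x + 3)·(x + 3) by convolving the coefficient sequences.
Ascending coefficients: a = [3, -3, 4], b = [3, 1]. c[0] = 3×3 = 9; c[1] = 3×1 + -3×3 = -6; c[2] = -3×1 + 4×3 = 9; c[3] = 4×1 = 4. Result coefficients: [9, -6, 9, 4] → 4x^3 + 9x^2 - 6x + 9

4x^3 + 9x^2 - 6x + 9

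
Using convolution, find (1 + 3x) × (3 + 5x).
Ascending coefficients: a = [1, 3], b = [3, 5]. c[0] = 1×3 = 3; c[1] = 1×5 + 3×3 = 14; c[2] = 3×5 = 15. Result coefficients: [3, 14, 15] → 3 + 14x + 15x^2

3 + 14x + 15x^2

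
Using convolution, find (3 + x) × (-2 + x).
Ascending coefficients: a = [3, 1], b = [-2, 1]. c[0] = 3×-2 = -6; c[1] = 3×1 + 1×-2 = 1; c[2] = 1×1 = 1. Result coefficients: [-6, 1, 1] → -6 + x + x^2

-6 + x + x^2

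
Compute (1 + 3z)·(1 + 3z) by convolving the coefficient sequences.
Ascending coefficients: a = [1, 3], b = [1, 3]. c[0] = 1×1 = 1; c[1] = 1×3 + 3×1 = 6; c[2] = 3×3 = 9. Result coefficients: [1, 6, 9] → 1 + 6z + 9z^2

1 + 6z + 9z^2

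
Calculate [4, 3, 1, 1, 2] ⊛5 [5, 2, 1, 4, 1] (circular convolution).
Use y[k] = Σ_j a[j]·b[(k-j) mod 5]. y[0] = 4×5 + 3×1 + 1×4 + 1×1 + 2×2 = 32; y[1] = 4×2 + 3×5 + 1×1 + 1×4 + 2×1 = 30; y[2] = 4×1 + 3×2 + 1×5 + 1×1 + 2×4 = 24; y[3] = 4×4 + 3×1 + 1×2 + 1×5 + 2×1 = 28; y[4] = 4×1 + 3×4 + 1×1 + 1×2 + 2×5 = 29. Result: [32, 30, 24, 28, 29]

[32, 30, 24, 28, 29]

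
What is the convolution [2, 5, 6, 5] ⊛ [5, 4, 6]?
y[0] = 2×5 = 10; y[1] = 2×4 + 5×5 = 33; y[2] = 2×6 + 5×4 + 6×5 = 62; y[3] = 5×6 + 6×4 + 5×5 = 79; y[4] = 6×6 + 5×4 = 56; y[5] = 5×6 = 30

[10, 33, 62, 79, 56, 30]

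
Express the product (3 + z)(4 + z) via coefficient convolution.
Ascending coefficients: a = [3, 1], b = [4, 1]. c[0] = 3×4 = 12; c[1] = 3×1 + 1×4 = 7; c[2] = 1×1 = 1. Result coefficients: [12, 7, 1] → 12 + 7z + z^2

12 + 7z + z^2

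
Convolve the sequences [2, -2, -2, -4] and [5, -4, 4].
y[0] = 2×5 = 10; y[1] = 2×-4 + -2×5 = -18; y[2] = 2×4 + -2×-4 + -2×5 = 6; y[3] = -2×4 + -2×-4 + -4×5 = -20; y[4] = -2×4 + -4×-4 = 8; y[5] = -4×4 = -16

[10, -18, 6, -20, 8, -16]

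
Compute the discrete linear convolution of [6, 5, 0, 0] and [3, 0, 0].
y[0] = 6×3 = 18; y[1] = 6×0 + 5×3 = 15; y[2] = 6×0 + 5×0 + 0×3 = 0; y[3] = 5×0 + 0×0 + 0×3 = 0; y[4] = 0×0 + 0×0 = 0; y[5] = 0×0 = 0

[18, 15, 0, 0, 0, 0]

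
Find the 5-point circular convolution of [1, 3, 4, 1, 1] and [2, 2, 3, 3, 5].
Use y[k] = Σ_j a[j]·b[(k-j) mod 5]. y[0] = 1×2 + 3×5 + 4×3 + 1×3 + 1×2 = 34; y[1] = 1×2 + 3×2 + 4×5 + 1×3 + 1×3 = 34; y[2] = 1×3 + 3×2 + 4×2 + 1×5 + 1×3 = 25; y[3] = 1×3 + 3×3 + 4×2 + 1×2 + 1×5 = 27; y[4] = 1×5 + 3×3 + 4×3 + 1×2 + 1×2 = 30. Result: [34, 34, 25, 27, 30]

[34, 34, 25, 27, 30]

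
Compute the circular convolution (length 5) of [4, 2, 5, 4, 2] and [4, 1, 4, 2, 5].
Use y[k] = Σ_j u[j]·v[(k-j) mod 5]. y[0] = 4×4 + 2×5 + 5×2 + 4×4 + 2×1 = 54; y[1] = 4×1 + 2×4 + 5×5 + 4×2 + 2×4 = 53; y[2] = 4×4 + 2×1 + 5×4 + 4×5 + 2×2 = 62; y[3] = 4×2 + 2×4 + 5×1 + 4×4 + 2×5 = 47; y[4] = 4×5 + 2×2 + 5×4 + 4×1 + 2×4 = 56. Result: [54, 53, 62, 47, 56]

[54, 53, 62, 47, 56]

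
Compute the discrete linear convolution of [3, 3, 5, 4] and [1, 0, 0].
y[0] = 3×1 = 3; y[1] = 3×0 + 3×1 = 3; y[2] = 3×0 + 3×0 + 5×1 = 5; y[3] = 3×0 + 5×0 + 4×1 = 4; y[4] = 5×0 + 4×0 = 0; y[5] = 4×0 = 0

[3, 3, 5, 4, 0, 0]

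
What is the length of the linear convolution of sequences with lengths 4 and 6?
Linear/full convolution length: m + n - 1 = 4 + 6 - 1 = 9

9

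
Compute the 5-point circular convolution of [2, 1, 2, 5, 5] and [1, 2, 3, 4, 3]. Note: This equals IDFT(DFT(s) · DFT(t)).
Either evaluate y[k] = Σ_j s[j]·t[(k-j) mod 5] directly, or use IDFT(DFT(s) · DFT(t)). y[0] = 2×1 + 1×3 + 2×4 + 5×3 + 5×2 = 38; y[1] = 2×2 + 1×1 + 2×3 + 5×4 + 5×3 = 46; y[2] = 2×3 + 1×2 + 2×1 + 5×3 + 5×4 = 45; y[3] = 2×4 + 1×3 + 2×2 + 5×1 + 5×3 = 35; y[4] = 2×3 + 1×4 + 2×3 + 5×2 + 5×1 = 31. Result: [38, 46, 45, 35, 31]

[38, 46, 45, 35, 31]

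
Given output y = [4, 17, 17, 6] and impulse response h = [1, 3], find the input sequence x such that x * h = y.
Deconvolve y=[4, 17, 17, 6] by h=[1, 3]. Since h[0]=1, solve forward: x[0] = y[0] / 1 = 4; x[1] = (y[1] - 4×3) / 1 = 5; x[2] = (y[2] - 5×3) / 1 = 2. So x = [4, 5, 2]. Check by forward convolution: y[0] = 4×1 = 4; y[1] = 4×3 + 5×1 = 17; y[2] = 5×3 + 2×1 = 17; y[3] = 2×3 = 6

[4, 5, 2]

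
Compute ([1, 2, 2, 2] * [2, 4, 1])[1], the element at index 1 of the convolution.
Use y[k] = Σ_i a[i]·b[k-i] at k=1. y[1] = 1×4 + 2×2 = 8

8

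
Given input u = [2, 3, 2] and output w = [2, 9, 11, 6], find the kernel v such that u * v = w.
Output length 4 = len(u) + len(v) - 1 ⇒ len(v) = 2. Solve v forward using v[k] = (w[k] - Σ_{i≥1} u[i]·v[k-i]) / u[0]: v[0] = w[0] / u[0] = 2 / 2 = 1; v[1] = (w[1] - 3×1) / u[0] = (9 - 3×1) / 2 = 3. So v = [1, 3]. Forward-check [2, 3, 2] * [1, 3]: w[0] = 2×1 = 2; w[1] = 2×3 + 3×1 = 9; w[2] = 3×3 + 2×1 = 11; w[3] = 2×3 = 6 → [2, 9, 11, 6] ✓

[1, 3]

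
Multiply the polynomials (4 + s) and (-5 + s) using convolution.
Ascending coefficients: a = [4, 1], b = [-5, 1]. c[0] = 4×-5 = -20; c[1] = 4×1 + 1×-5 = -1; c[2] = 1×1 = 1. Result coefficients: [-20, -1, 1] → -20 - s + s^2

-20 - s + s^2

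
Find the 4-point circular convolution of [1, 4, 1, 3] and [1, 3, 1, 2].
Use y[k] = Σ_j u[j]·v[(k-j) mod 4]. y[0] = 1×1 + 4×2 + 1×1 + 3×3 = 19; y[1] = 1×3 + 4×1 + 1×2 + 3×1 = 12; y[2] = 1×1 + 4×3 + 1×1 + 3×2 = 20; y[3] = 1×2 + 4×1 + 1×3 + 3×1 = 12. Result: [19, 12, 20, 12]

[19, 12, 20, 12]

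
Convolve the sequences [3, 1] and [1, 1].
y[0] = 3×1 = 3; y[1] = 3×1 + 1×1 = 4; y[2] = 1×1 = 1

[3, 4, 1]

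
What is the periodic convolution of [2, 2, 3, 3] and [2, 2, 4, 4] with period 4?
Use y[k] = Σ_j s[j]·t[(k-j) mod 4]. y[0] = 2×2 + 2×4 + 3×4 + 3×2 = 30; y[1] = 2×2 + 2×2 + 3×4 + 3×4 = 32; y[2] = 2×4 + 2×2 + 3×2 + 3×4 = 30; y[3] = 2×4 + 2×4 + 3×2 + 3×2 = 28. Result: [30, 32, 30, 28]

[30, 32, 30, 28]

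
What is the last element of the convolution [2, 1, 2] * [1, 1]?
Use y[k] = Σ_i a[i]·b[k-i] at k=3. y[3] = 2×1 = 2

2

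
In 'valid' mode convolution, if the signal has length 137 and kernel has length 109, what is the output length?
'Valid' mode counts only positions where the kernel fully overlaps the signal: m - n + 1 = 137 - 109 + 1 = 29

29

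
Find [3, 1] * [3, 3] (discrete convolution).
y[0] = 3×3 = 9; y[1] = 3×3 + 1×3 = 12; y[2] = 1×3 = 3

[9, 12, 3]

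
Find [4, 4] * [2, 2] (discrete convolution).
y[0] = 4×2 = 8; y[1] = 4×2 + 4×2 = 16; y[2] = 4×2 = 8

[8, 16, 8]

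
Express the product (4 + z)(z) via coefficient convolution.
Ascending coefficients: a = [4, 1], b = [0, 1]. c[0] = 4×0 = 0; c[1] = 4×1 + 1×0 = 4; c[2] = 1×1 = 1. Result coefficients: [0, 4, 1] → 4z + z^2

4z + z^2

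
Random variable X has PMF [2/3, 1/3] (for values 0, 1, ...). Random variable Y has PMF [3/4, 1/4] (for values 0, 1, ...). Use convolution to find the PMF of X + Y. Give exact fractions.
P(X+Y=k) = Σ_i P(X=i)·P(Y=k-i) — a convolution of [2/3, 1/3] and [3/4, 1/4]. P(X+Y=0) = (2/3)×(3/4) = 1/2; P(X+Y=1) = (2/3)×(1/4) + (1/3)×(3/4) = 1/6 + 1/4 = 5/12; P(X+Y=2) = (1/3)×(1/4) = 1/12. PMF: [1/2, 5/12, 1/12] (sums to 1 ✓)

[1/2, 5/12, 1/12]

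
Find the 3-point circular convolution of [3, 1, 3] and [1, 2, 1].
Use y[k] = Σ_j s[j]·t[(k-j) mod 3]. y[0] = 3×1 + 1×1 + 3×2 = 10; y[1] = 3×2 + 1×1 + 3×1 = 10; y[2] = 3×1 + 1×2 + 3×1 = 8. Result: [10, 10, 8]

[10, 10, 8]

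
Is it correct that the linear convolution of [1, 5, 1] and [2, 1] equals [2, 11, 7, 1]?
Recompute linear convolution of [1, 5, 1] and [2, 1]: y[0] = 1×2 = 2; y[1] = 1×1 + 5×2 = 11; y[2] = 5×1 + 1×2 = 7; y[3] = 1×1 = 1 → [2, 11, 7, 1]. Given [2, 11, 7, 1] matches, so answer: Yes

Yes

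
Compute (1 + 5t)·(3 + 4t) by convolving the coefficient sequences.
Ascending coefficients: a = [1, 5], b = [3, 4]. c[0] = 1×3 = 3; c[1] = 1×4 + 5×3 = 19; c[2] = 5×4 = 20. Result coefficients: [3, 19, 20] → 3 + 19t + 20t^2

3 + 19t + 20t^2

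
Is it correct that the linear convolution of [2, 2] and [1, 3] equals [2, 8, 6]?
Recompute linear convolution of [2, 2] and [1, 3]: y[0] = 2×1 = 2; y[1] = 2×3 + 2×1 = 8; y[2] = 2×3 = 6 → [2, 8, 6]. Given [2, 8, 6] matches, so answer: Yes

Yes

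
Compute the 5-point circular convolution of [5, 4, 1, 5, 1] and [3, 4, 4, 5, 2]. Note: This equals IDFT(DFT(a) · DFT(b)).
Either evaluate y[k] = Σ_j a[j]·b[(k-j) mod 5] directly, or use IDFT(DFT(a) · DFT(b)). y[0] = 5×3 + 4×2 + 1×5 + 5×4 + 1×4 = 52; y[1] = 5×4 + 4×3 + 1×2 + 5×5 + 1×4 = 63; y[2] = 5×4 + 4×4 + 1×3 + 5×2 + 1×5 = 54; y[3] = 5×5 + 4×4 + 1×4 + 5×3 + 1×2 = 62; y[4] = 5×2 + 4×5 + 1×4 + 5×4 + 1×3 = 57. Result: [52, 63, 54, 62, 57]

[52, 63, 54, 62, 57]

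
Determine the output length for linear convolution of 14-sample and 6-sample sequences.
Linear/full convolution length: m + n - 1 = 14 + 6 - 1 = 19

19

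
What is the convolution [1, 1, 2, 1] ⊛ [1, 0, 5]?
y[0] = 1×1 = 1; y[1] = 1×0 + 1×1 = 1; y[2] = 1×5 + 1×0 + 2×1 = 7; y[3] = 1×5 + 2×0 + 1×1 = 6; y[4] = 2×5 + 1×0 = 10; y[5] = 1×5 = 5

[1, 1, 7, 6, 10, 5]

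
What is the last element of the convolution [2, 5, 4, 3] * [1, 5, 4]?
Use y[k] = Σ_i a[i]·b[k-i] at k=5. y[5] = 3×4 = 12

12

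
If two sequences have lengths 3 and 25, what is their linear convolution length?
Linear/full convolution length: m + n - 1 = 3 + 25 - 1 = 27

27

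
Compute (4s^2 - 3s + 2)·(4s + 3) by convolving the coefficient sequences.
Ascending coefficients: a = [2, -3, 4], b = [3, 4]. c[0] = 2×3 = 6; c[1] = 2×4 + -3×3 = -1; c[2] = -3×4 + 4×3 = 0; c[3] = 4×4 = 16. Result coefficients: [6, -1, 0, 16] → 16s^3 - s + 6

16s^3 - s + 6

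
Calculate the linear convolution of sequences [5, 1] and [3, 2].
y[0] = 5×3 = 15; y[1] = 5×2 + 1×3 = 13; y[2] = 1×2 = 2

[15, 13, 2]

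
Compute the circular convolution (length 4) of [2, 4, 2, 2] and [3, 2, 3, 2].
Use y[k] = Σ_j f[j]·g[(k-j) mod 4]. y[0] = 2×3 + 4×2 + 2×3 + 2×2 = 24; y[1] = 2×2 + 4×3 + 2×2 + 2×3 = 26; y[2] = 2×3 + 4×2 + 2×3 + 2×2 = 24; y[3] = 2×2 + 4×3 + 2×2 + 2×3 = 26. Result: [24, 26, 24, 26]

[24, 26, 24, 26]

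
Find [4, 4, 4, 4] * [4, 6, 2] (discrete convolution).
y[0] = 4×4 = 16; y[1] = 4×6 + 4×4 = 40; y[2] = 4×2 + 4×6 + 4×4 = 48; y[3] = 4×2 + 4×6 + 4×4 = 48; y[4] = 4×2 + 4×6 = 32; y[5] = 4×2 = 8

[16, 40, 48, 48, 32, 8]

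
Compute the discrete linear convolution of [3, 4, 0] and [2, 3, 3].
y[0] = 3×2 = 6; y[1] = 3×3 + 4×2 = 17; y[2] = 3×3 + 4×3 + 0×2 = 21; y[3] = 4×3 + 0×3 = 12; y[4] = 0×3 = 0

[6, 17, 21, 12, 0]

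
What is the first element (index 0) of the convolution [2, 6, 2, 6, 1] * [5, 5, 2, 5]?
Use y[k] = Σ_i a[i]·b[k-i] at k=0. y[0] = 2×5 = 10

10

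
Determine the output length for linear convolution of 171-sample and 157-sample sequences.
Linear/full convolution length: m + n - 1 = 171 + 157 - 1 = 327

327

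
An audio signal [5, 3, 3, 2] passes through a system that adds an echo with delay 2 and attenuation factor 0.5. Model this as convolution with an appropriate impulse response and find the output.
Direct-path + delayed-attenuated-path model → impulse response h = [1, 0, 0.5] (1 at lag 0, 0.5 at lag 2). Output y[n] = x[n] + 0.5·x[n - 2] (with x[n] = 0 outside 0..3): y[0] = 5 + 0.5×0 = 5; y[1] = 3 + 0.5×0 = 3; y[2] = 3 + 0.5×5 = 5.5; y[3] = 2 + 0.5×3 = 3.5; y[4] = 0 + 0.5×3 = 1.5; y[5] = 0 + 0.5×2 = 1.0. So y = [5, 3, 5.5, 3.5, 1.5, 1.0]

[5, 3, 5.5, 3.5, 1.5, 1.0]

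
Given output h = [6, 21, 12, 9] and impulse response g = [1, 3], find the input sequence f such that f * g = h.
Deconvolve h=[6, 21, 12, 9] by g=[1, 3]. Since g[0]=1, solve forward: f[0] = h[0] / 1 = 6; f[1] = (h[1] - 6×3) / 1 = 3; f[2] = (h[2] - 3×3) / 1 = 3. So f = [6, 3, 3]. Check by forward convolution: h[0] = 6×1 = 6; h[1] = 6×3 + 3×1 = 21; h[2] = 3×3 + 3×1 = 12; h[3] = 3×3 = 9

[6, 3, 3]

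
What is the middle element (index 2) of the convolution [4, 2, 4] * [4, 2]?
Use y[k] = Σ_i a[i]·b[k-i] at k=2. y[2] = 2×2 + 4×4 = 20

20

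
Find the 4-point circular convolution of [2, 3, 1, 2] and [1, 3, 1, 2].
Use y[k] = Σ_j s[j]·t[(k-j) mod 4]. y[0] = 2×1 + 3×2 + 1×1 + 2×3 = 15; y[1] = 2×3 + 3×1 + 1×2 + 2×1 = 13; y[2] = 2×1 + 3×3 + 1×1 + 2×2 = 16; y[3] = 2×2 + 3×1 + 1×3 + 2×1 = 12. Result: [15, 13, 16, 12]

[15, 13, 16, 12]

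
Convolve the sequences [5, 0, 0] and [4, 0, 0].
y[0] = 5×4 = 20; y[1] = 5×0 + 0×4 = 0; y[2] = 5×0 + 0×0 + 0×4 = 0; y[3] = 0×0 + 0×0 = 0; y[4] = 0×0 = 0

[20, 0, 0, 0, 0]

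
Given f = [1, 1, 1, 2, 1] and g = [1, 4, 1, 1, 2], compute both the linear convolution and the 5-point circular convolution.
Linear: y_lin[0] = 1×1 = 1; y_lin[1] = 1×4 + 1×1 = 5; y_lin[2] = 1×1 + 1×4 + 1×1 = 6; y_lin[3] = 1×1 + 1×1 + 1×4 + 2×1 = 8; y_lin[4] = 1×2 + 1×1 + 1×1 + 2×4 + 1×1 = 13; y_lin[5] = 1×2 + 1×1 + 2×1 + 1×4 = 9; y_lin[6] = 1×2 + 2×1 + 1×1 = 5; y_lin[7] = 2×2 + 1×1 = 5; y_lin[8] = 1×2 = 2 → [1, 5, 6, 8, 13, 9, 5, 5, 2]. Circular (length 5): y[0] = 1×1 + 1×2 + 1×1 + 2×1 + 1×4 = 10; y[1] = 1×4 + 1×1 + 1×2 + 2×1 + 1×1 = 10; y[2] = 1×1 + 1×4 + 1×1 + 2×2 + 1×1 = 11; y[3] = 1×1 + 1×1 + 1×4 + 2×1 + 1×2 = 10; y[4] = 1×2 + 1×1 + 1×1 + 2×4 + 1×1 = 13 → [10, 10, 11, 10, 13]

Linear: [1, 5, 6, 8, 13, 9, 5, 5, 2], Circular: [10, 10, 11, 10, 13]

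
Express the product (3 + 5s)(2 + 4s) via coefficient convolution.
Ascending coefficients: a = [3, 5], b = [2, 4]. c[0] = 3×2 = 6; c[1] = 3×4 + 5×2 = 22; c[2] = 5×4 = 20. Result coefficients: [6, 22, 20] → 6 + 22s + 20s^2

6 + 22s + 20s^2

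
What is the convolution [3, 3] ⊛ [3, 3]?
y[0] = 3×3 = 9; y[1] = 3×3 + 3×3 = 18; y[2] = 3×3 = 9

[9, 18, 9]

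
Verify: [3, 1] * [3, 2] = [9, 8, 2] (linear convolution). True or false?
Recompute linear convolution of [3, 1] and [3, 2]: y[0] = 3×3 = 9; y[1] = 3×2 + 1×3 = 9; y[2] = 1×2 = 2 → [9, 9, 2]. Compare to given [9, 8, 2]: they differ at index 1: given 8, correct 9, so answer: No

No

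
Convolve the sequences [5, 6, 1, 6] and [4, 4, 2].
y[0] = 5×4 = 20; y[1] = 5×4 + 6×4 = 44; y[2] = 5×2 + 6×4 + 1×4 = 38; y[3] = 6×2 + 1×4 + 6×4 = 40; y[4] = 1×2 + 6×4 = 26; y[5] = 6×2 = 12

[20, 44, 38, 40, 26, 12]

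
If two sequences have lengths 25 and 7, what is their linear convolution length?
Linear/full convolution length: m + n - 1 = 25 + 7 - 1 = 31

31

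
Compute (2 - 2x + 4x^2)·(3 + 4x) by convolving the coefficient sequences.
Ascending coefficients: a = [2, -2, 4], b = [3, 4]. c[0] = 2×3 = 6; c[1] = 2×4 + -2×3 = 2; c[2] = -2×4 + 4×3 = 4; c[3] = 4×4 = 16. Result coefficients: [6, 2, 4, 16] → 6 + 2x + 4x^2 + 16x^3

6 + 2x + 4x^2 + 16x^3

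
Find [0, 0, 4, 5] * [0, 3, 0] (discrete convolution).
y[0] = 0×0 = 0; y[1] = 0×3 + 0×0 = 0; y[2] = 0×0 + 0×3 + 4×0 = 0; y[3] = 0×0 + 4×3 + 5×0 = 12; y[4] = 4×0 + 5×3 = 15; y[5] = 5×0 = 0

[0, 0, 0, 12, 15, 0]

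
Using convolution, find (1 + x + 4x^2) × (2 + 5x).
Ascending coefficients: a = [1, 1, 4], b = [2, 5]. c[0] = 1×2 = 2; c[1] = 1×5 + 1×2 = 7; c[2] = 1×5 + 4×2 = 13; c[3] = 4×5 = 20. Result coefficients: [2, 7, 13, 20] → 2 + 7x + 13x^2 + 20x^3

2 + 7x + 13x^2 + 20x^3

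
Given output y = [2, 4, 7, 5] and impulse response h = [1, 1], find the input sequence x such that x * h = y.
Deconvolve y=[2, 4, 7, 5] by h=[1, 1]. Since h[0]=1, solve forward: x[0] = y[0] / 1 = 2; x[1] = (y[1] - 2×1) / 1 = 2; x[2] = (y[2] - 2×1) / 1 = 5. So x = [2, 2, 5]. Check by forward convolution: y[0] = 2×1 = 2; y[1] = 2×1 + 2×1 = 4; y[2] = 2×1 + 5×1 = 7; y[3] = 5×1 = 5

[2, 2, 5]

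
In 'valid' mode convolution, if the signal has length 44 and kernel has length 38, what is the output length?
'Valid' mode counts only positions where the kernel fully overlaps the signal: m - n + 1 = 44 - 38 + 1 = 7

7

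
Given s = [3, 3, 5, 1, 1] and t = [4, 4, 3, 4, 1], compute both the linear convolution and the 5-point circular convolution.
Linear: y_lin[0] = 3×4 = 12; y_lin[1] = 3×4 + 3×4 = 24; y_lin[2] = 3×3 + 3×4 + 5×4 = 41; y_lin[3] = 3×4 + 3×3 + 5×4 + 1×4 = 45; y_lin[4] = 3×1 + 3×4 + 5×3 + 1×4 + 1×4 = 38; y_lin[5] = 3×1 + 5×4 + 1×3 + 1×4 = 30; y_lin[6] = 5×1 + 1×4 + 1×3 = 12; y_lin[7] = 1×1 + 1×4 = 5; y_lin[8] = 1×1 = 1 → [12, 24, 41, 45, 38, 30, 12, 5, 1]. Circular (length 5): y[0] = 3×4 + 3×1 + 5×4 + 1×3 + 1×4 = 42; y[1] = 3×4 + 3×4 + 5×1 + 1×4 + 1×3 = 36; y[2] = 3×3 + 3×4 + 5×4 + 1×1 + 1×4 = 46; y[3] = 3×4 + 3×3 + 5×4 + 1×4 + 1×1 = 46; y[4] = 3×1 + 3×4 + 5×3 + 1×4 + 1×4 = 38 → [42, 36, 46, 46, 38]

Linear: [12, 24, 41, 45, 38, 30, 12, 5, 1], Circular: [42, 36, 46, 46, 38]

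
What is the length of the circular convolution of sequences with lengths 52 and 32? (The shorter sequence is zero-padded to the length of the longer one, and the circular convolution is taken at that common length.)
Circular convolution (zero-padding the shorter input) has length max(m, n) = max(52, 32) = 52

52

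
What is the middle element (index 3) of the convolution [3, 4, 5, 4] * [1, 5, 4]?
Use y[k] = Σ_i a[i]·b[k-i] at k=3. y[3] = 4×4 + 5×5 + 4×1 = 45

45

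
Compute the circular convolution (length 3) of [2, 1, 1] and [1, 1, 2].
Use y[k] = Σ_j u[j]·v[(k-j) mod 3]. y[0] = 2×1 + 1×2 + 1×1 = 5; y[1] = 2×1 + 1×1 + 1×2 = 5; y[2] = 2×2 + 1×1 + 1×1 = 6. Result: [5, 5, 6]

[5, 5, 6]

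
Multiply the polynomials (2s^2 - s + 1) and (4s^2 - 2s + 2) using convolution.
Ascending coefficients: a = [1, -1, 2], b = [2, -2, 4]. c[0] = 1×2 = 2; c[1] = 1×-2 + -1×2 = -4; c[2] = 1×4 + -1×-2 + 2×2 = 10; c[3] = -1×4 + 2×-2 = -8; c[4] = 2×4 = 8. Result coefficients: [2, -4, 10, -8, 8] → 8s^4 - 8s^3 + 10s^2 - 4s + 2

8s^4 - 8s^3 + 10s^2 - 4s + 2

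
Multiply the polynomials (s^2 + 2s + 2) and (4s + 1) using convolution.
Ascending coefficients: a = [2, 2, 1], b = [1, 4]. c[0] = 2×1 = 2; c[1] = 2×4 + 2×1 = 10; c[2] = 2×4 + 1×1 = 9; c[3] = 1×4 = 4. Result coefficients: [2, 10, 9, 4] → 4s^3 + 9s^2 + 10s + 2

4s^3 + 9s^2 + 10s + 2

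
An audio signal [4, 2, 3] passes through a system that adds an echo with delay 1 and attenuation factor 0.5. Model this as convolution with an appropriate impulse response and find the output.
Direct-path + delayed-attenuated-path model → impulse response h = [1, 0.5] (1 at lag 0, 0.5 at lag 1). Output y[n] = x[n] + 0.5·x[n - 1] (with x[n] = 0 outside 0..2): y[0] = 4 + 0.5×0 = 4; y[1] = 2 + 0.5×4 = 4.0; y[2] = 3 + 0.5×2 = 4.0; y[3] = 0 + 0.5×3 = 1.5. So y = [4, 4.0, 4.0, 1.5]

[4, 4.0, 4.0, 1.5]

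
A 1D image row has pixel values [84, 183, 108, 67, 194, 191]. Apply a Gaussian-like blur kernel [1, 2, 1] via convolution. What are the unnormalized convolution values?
Convolve image row [84, 183, 108, 67, 194, 191] with kernel [1, 2, 1]: y[0] = 84×1 = 84; y[1] = 84×2 + 183×1 = 351; y[2] = 84×1 + 183×2 + 108×1 = 558; y[3] = 183×1 + 108×2 + 67×1 = 466; y[4] = 108×1 + 67×2 + 194×1 = 436; y[5] = 67×1 + 194×2 + 191×1 = 646; y[6] = 194×1 + 191×2 = 576; y[7] = 191×1 = 191 → [84, 351, 558, 466, 436, 646, 576, 191]. Normalization factor = sum(kernel) = 4.

[84, 351, 558, 466, 436, 646, 576, 191]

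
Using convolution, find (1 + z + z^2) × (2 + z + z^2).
Ascending coefficients: a = [1, 1, 1], b = [2, 1, 1]. c[0] = 1×2 = 2; c[1] = 1×1 + 1×2 = 3; c[2] = 1×1 + 1×1 + 1×2 = 4; c[3] = 1×1 + 1×1 = 2; c[4] = 1×1 = 1. Result coefficients: [2, 3, 4, 2, 1] → 2 + 3z + 4z^2 + 2z^3 + z^4

2 + 3z + 4z^2 + 2z^3 + z^4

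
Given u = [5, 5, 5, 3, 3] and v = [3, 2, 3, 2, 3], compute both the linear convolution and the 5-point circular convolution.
Linear: y_lin[0] = 5×3 = 15; y_lin[1] = 5×2 + 5×3 = 25; y_lin[2] = 5×3 + 5×2 + 5×3 = 40; y_lin[3] = 5×2 + 5×3 + 5×2 + 3×3 = 44; y_lin[4] = 5×3 + 5×2 + 5×3 + 3×2 + 3×3 = 55; y_lin[5] = 5×3 + 5×2 + 3×3 + 3×2 = 40; y_lin[6] = 5×3 + 3×2 + 3×3 = 30; y_lin[7] = 3×3 + 3×2 = 15; y_lin[8] = 3×3 = 9 → [15, 25, 40, 44, 55, 40, 30, 15, 9]. Circular (length 5): y[0] = 5×3 + 5×3 + 5×2 + 3×3 + 3×2 = 55; y[1] = 5×2 + 5×3 + 5×3 + 3×2 + 3×3 = 55; y[2] = 5×3 + 5×2 + 5×3 + 3×3 + 3×2 = 55; y[3] = 5×2 + 5×3 + 5×2 + 3×3 + 3×3 = 53; y[4] = 5×3 + 5×2 + 5×3 + 3×2 + 3×3 = 55 → [55, 55, 55, 53, 55]

Linear: [15, 25, 40, 44, 55, 40, 30, 15, 9], Circular: [55, 55, 55, 53, 55]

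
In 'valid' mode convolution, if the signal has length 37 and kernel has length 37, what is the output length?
'Valid' mode counts only positions where the kernel fully overlaps the signal: m - n + 1 = 37 - 37 + 1 = 1

1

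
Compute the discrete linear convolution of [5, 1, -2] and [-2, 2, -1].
y[0] = 5×-2 = -10; y[1] = 5×2 + 1×-2 = 8; y[2] = 5×-1 + 1×2 + -2×-2 = 1; y[3] = 1×-1 + -2×2 = -5; y[4] = -2×-1 = 2

[-10, 8, 1, -5, 2]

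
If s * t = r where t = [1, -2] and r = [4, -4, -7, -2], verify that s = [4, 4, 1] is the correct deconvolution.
Forward-compute [4, 4, 1] * [1, -2]: r[0] = 4×1 = 4; r[1] = 4×-2 + 4×1 = -4; r[2] = 4×-2 + 1×1 = -7; r[3] = 1×-2 = -2 → [4, -4, -7, -2]. Matches given r = [4, -4, -7, -2], so verified.

Verified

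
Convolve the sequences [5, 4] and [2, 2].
y[0] = 5×2 = 10; y[1] = 5×2 + 4×2 = 18; y[2] = 4×2 = 8

[10, 18, 8]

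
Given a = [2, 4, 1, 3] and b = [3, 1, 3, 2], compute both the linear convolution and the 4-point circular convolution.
Linear: y_lin[0] = 2×3 = 6; y_lin[1] = 2×1 + 4×3 = 14; y_lin[2] = 2×3 + 4×1 + 1×3 = 13; y_lin[3] = 2×2 + 4×3 + 1×1 + 3×3 = 26; y_lin[4] = 4×2 + 1×3 + 3×1 = 14; y_lin[5] = 1×2 + 3×3 = 11; y_lin[6] = 3×2 = 6 → [6, 14, 13, 26, 14, 11, 6]. Circular (length 4): y[0] = 2×3 + 4×2 + 1×3 + 3×1 = 20; y[1] = 2×1 + 4×3 + 1×2 + 3×3 = 25; y[2] = 2×3 + 4×1 + 1×3 + 3×2 = 19; y[3] = 2×2 + 4×3 + 1×1 + 3×3 = 26 → [20, 25, 19, 26]

Linear: [6, 14, 13, 26, 14, 11, 6], Circular: [20, 25, 19, 26]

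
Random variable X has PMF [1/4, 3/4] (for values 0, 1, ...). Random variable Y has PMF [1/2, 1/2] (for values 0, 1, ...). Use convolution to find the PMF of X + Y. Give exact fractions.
P(X+Y=k) = Σ_i P(X=i)·P(Y=k-i) — a convolution of [1/4, 3/4] and [1/2, 1/2]. P(X+Y=0) = (1/4)×(1/2) = 1/8; P(X+Y=1) = (1/4)×(1/2) + (3/4)×(1/2) = 1/8 + 3/8 = 1/2; P(X+Y=2) = (3/4)×(1/2) = 3/8. PMF: [1/8, 1/2, 3/8] (sums to 1 ✓)

[1/8, 1/2, 3/8]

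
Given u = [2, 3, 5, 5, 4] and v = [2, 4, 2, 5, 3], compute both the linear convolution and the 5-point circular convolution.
Linear: y_lin[0] = 2×2 = 4; y_lin[1] = 2×4 + 3×2 = 14; y_lin[2] = 2×2 + 3×4 + 5×2 = 26; y_lin[3] = 2×5 + 3×2 + 5×4 + 5×2 = 46; y_lin[4] = 2×3 + 3×5 + 5×2 + 5×4 + 4×2 = 59; y_lin[5] = 3×3 + 5×5 + 5×2 + 4×4 = 60; y_lin[6] = 5×3 + 5×5 + 4×2 = 48; y_lin[7] = 5×3 + 4×5 = 35; y_lin[8] = 4×3 = 12 → [4, 14, 26, 46, 59, 60, 48, 35, 12]. Circular (length 5): y[0] = 2×2 + 3×3 + 5×5 + 5×2 + 4×4 = 64; y[1] = 2×4 + 3×2 + 5×3 + 5×5 + 4×2 = 62; y[2] = 2×2 + 3×4 + 5×2 + 5×3 + 4×5 = 61; y[3] = 2×5 + 3×2 + 5×4 + 5×2 + 4×3 = 58; y[4] = 2×3 + 3×5 + 5×2 + 5×4 + 4×2 = 59 → [64, 62, 61, 58, 59]

Linear: [4, 14, 26, 46, 59, 60, 48, 35, 12], Circular: [64, 62, 61, 58, 59]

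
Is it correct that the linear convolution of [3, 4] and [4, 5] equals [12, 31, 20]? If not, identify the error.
Recompute linear convolution of [3, 4] and [4, 5]: y[0] = 3×4 = 12; y[1] = 3×5 + 4×4 = 31; y[2] = 4×5 = 20 → [12, 31, 20]. Given [12, 31, 20] matches, so answer: Yes

Yes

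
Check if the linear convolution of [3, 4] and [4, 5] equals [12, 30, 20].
Recompute linear convolution of [3, 4] and [4, 5]: y[0] = 3×4 = 12; y[1] = 3×5 + 4×4 = 31; y[2] = 4×5 = 20 → [12, 31, 20]. Compare to given [12, 30, 20]: they differ at index 1: given 30, correct 31, so answer: No

No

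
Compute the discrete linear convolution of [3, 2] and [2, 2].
y[0] = 3×2 = 6; y[1] = 3×2 + 2×2 = 10; y[2] = 2×2 = 4

[6, 10, 4]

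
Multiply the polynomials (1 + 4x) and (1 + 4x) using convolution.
Ascending coefficients: a = [1, 4], b = [1, 4]. c[0] = 1×1 = 1; c[1] = 1×4 + 4×1 = 8; c[2] = 4×4 = 16. Result coefficients: [1, 8, 16] → 1 + 8x + 16x^2

1 + 8x + 16x^2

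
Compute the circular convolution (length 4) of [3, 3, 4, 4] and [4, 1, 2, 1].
Use y[k] = Σ_j f[j]·g[(k-j) mod 4]. y[0] = 3×4 + 3×1 + 4×2 + 4×1 = 27; y[1] = 3×1 + 3×4 + 4×1 + 4×2 = 27; y[2] = 3×2 + 3×1 + 4×4 + 4×1 = 29; y[3] = 3×1 + 3×2 + 4×1 + 4×4 = 29. Result: [27, 27, 29, 29]

[27, 27, 29, 29]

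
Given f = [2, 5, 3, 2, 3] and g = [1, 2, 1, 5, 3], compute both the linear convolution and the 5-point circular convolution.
Linear: y_lin[0] = 2×1 = 2; y_lin[1] = 2×2 + 5×1 = 9; y_lin[2] = 2×1 + 5×2 + 3×1 = 15; y_lin[3] = 2×5 + 5×1 + 3×2 + 2×1 = 23; y_lin[4] = 2×3 + 5×5 + 3×1 + 2×2 + 3×1 = 41; y_lin[5] = 5×3 + 3×5 + 2×1 + 3×2 = 38; y_lin[6] = 3×3 + 2×5 + 3×1 = 22; y_lin[7] = 2×3 + 3×5 = 21; y_lin[8] = 3×3 = 9 → [2, 9, 15, 23, 41, 38, 22, 21, 9]. Circular (length 5): y[0] = 2×1 + 5×3 + 3×5 + 2×1 + 3×2 = 40; y[1] = 2×2 + 5×1 + 3×3 + 2×5 + 3×1 = 31; y[2] = 2×1 + 5×2 + 3×1 + 2×3 + 3×5 = 36; y[3] = 2×5 + 5×1 + 3×2 + 2×1 + 3×3 = 32; y[4] = 2×3 + 5×5 + 3×1 + 2×2 + 3×1 = 41 → [40, 31, 36, 32, 41]

Linear: [2, 9, 15, 23, 41, 38, 22, 21, 9], Circular: [40, 31, 36, 32, 41]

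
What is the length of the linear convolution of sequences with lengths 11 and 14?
Linear/full convolution length: m + n - 1 = 11 + 14 - 1 = 24

24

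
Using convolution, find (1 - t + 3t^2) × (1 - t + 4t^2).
Ascending coefficients: a = [1, -1, 3], b = [1, -1, 4]. c[0] = 1×1 = 1; c[1] = 1×-1 + -1×1 = -2; c[2] = 1×4 + -1×-1 + 3×1 = 8; c[3] = -1×4 + 3×-1 = -7; c[4] = 3×4 = 12. Result coefficients: [1, -2, 8, -7, 12] → 1 - 2t + 8t^2 - 7t^3 + 12t^4

1 - 2t + 8t^2 - 7t^3 + 12t^4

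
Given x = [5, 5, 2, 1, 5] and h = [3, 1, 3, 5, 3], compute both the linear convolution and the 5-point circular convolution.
Linear: y_lin[0] = 5×3 = 15; y_lin[1] = 5×1 + 5×3 = 20; y_lin[2] = 5×3 + 5×1 + 2×3 = 26; y_lin[3] = 5×5 + 5×3 + 2×1 + 1×3 = 45; y_lin[4] = 5×3 + 5×5 + 2×3 + 1×1 + 5×3 = 62; y_lin[5] = 5×3 + 2×5 + 1×3 + 5×1 = 33; y_lin[6] = 2×3 + 1×5 + 5×3 = 26; y_lin[7] = 1×3 + 5×5 = 28; y_lin[8] = 5×3 = 15 → [15, 20, 26, 45, 62, 33, 26, 28, 15]. Circular (length 5): y[0] = 5×3 + 5×3 + 2×5 + 1×3 + 5×1 = 48; y[1] = 5×1 + 5×3 + 2×3 + 1×5 + 5×3 = 46; y[2] = 5×3 + 5×1 + 2×3 + 1×3 + 5×5 = 54; y[3] = 5×5 + 5×3 + 2×1 + 1×3 + 5×3 = 60; y[4] = 5×3 + 5×5 + 2×3 + 1×1 + 5×3 = 62 → [48, 46, 54, 60, 62]

Linear: [15, 20, 26, 45, 62, 33, 26, 28, 15], Circular: [48, 46, 54, 60, 62]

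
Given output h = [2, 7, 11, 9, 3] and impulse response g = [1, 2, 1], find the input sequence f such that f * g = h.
Deconvolve h=[2, 7, 11, 9, 3] by g=[1, 2, 1]. Since g[0]=1, solve forward: f[0] = h[0] / 1 = 2; f[1] = (h[1] - 2×2) / 1 = 3; f[2] = (h[2] - 3×2 - 2×1) / 1 = 3. So f = [2, 3, 3]. Check by forward convolution: h[0] = 2×1 = 2; h[1] = 2×2 + 3×1 = 7; h[2] = 2×1 + 3×2 + 3×1 = 11; h[3] = 3×1 + 3×2 = 9; h[4] = 3×1 = 3

[2, 3, 3]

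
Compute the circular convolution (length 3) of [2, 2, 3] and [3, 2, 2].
Use y[k] = Σ_j u[j]·v[(k-j) mod 3]. y[0] = 2×3 + 2×2 + 3×2 = 16; y[1] = 2×2 + 2×3 + 3×2 = 16; y[2] = 2×2 + 2×2 + 3×3 = 17. Result: [16, 16, 17]

[16, 16, 17]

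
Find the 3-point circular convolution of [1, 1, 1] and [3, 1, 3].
Use y[k] = Σ_j s[j]·t[(k-j) mod 3]. y[0] = 1×3 + 1×3 + 1×1 = 7; y[1] = 1×1 + 1×3 + 1×3 = 7; y[2] = 1×3 + 1×1 + 1×3 = 7. Result: [7, 7, 7]

[7, 7, 7]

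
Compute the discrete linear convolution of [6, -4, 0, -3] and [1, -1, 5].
y[0] = 6×1 = 6; y[1] = 6×-1 + -4×1 = -10; y[2] = 6×5 + -4×-1 + 0×1 = 34; y[3] = -4×5 + 0×-1 + -3×1 = -23; y[4] = 0×5 + -3×-1 = 3; y[5] = -3×5 = -15

[6, -10, 34, -23, 3, -15]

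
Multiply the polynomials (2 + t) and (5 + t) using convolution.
Ascending coefficients: a = [2, 1], b = [5, 1]. c[0] = 2×5 = 10; c[1] = 2×1 + 1×5 = 7; c[2] = 1×1 = 1. Result coefficients: [10, 7, 1] → 10 + 7t + t^2

10 + 7t + t^2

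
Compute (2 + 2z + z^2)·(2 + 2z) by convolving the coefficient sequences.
Ascending coefficients: a = [2, 2, 1], b = [2, 2]. c[0] = 2×2 = 4; c[1] = 2×2 + 2×2 = 8; c[2] = 2×2 + 1×2 = 6; c[3] = 1×2 = 2. Result coefficients: [4, 8, 6, 2] → 4 + 8z + 6z^2 + 2z^3

4 + 8z + 6z^2 + 2z^3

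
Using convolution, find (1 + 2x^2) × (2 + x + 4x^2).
Ascending coefficients: a = [1, 0, 2], b = [2, 1, 4]. c[0] = 1×2 = 2; c[1] = 1×1 + 0×2 = 1; c[2] = 1×4 + 0×1 + 2×2 = 8; c[3] = 0×4 + 2×1 = 2; c[4] = 2×4 = 8. Result coefficients: [2, 1, 8, 2, 8] → 2 + x + 8x^2 + 2x^3 + 8x^4

2 + x + 8x^2 + 2x^3 + 8x^4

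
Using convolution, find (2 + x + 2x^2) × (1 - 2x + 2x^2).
Ascending coefficients: a = [2, 1, 2], b = [1, -2, 2]. c[0] = 2×1 = 2; c[1] = 2×-2 + 1×1 = -3; c[2] = 2×2 + 1×-2 + 2×1 = 4; c[3] = 1×2 + 2×-2 = -2; c[4] = 2×2 = 4. Result coefficients: [2, -3, 4, -2, 4] → 2 - 3x + 4x^2 - 2x^3 + 4x^4

2 - 3x + 4x^2 - 2x^3 + 4x^4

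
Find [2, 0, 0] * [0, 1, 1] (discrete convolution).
y[0] = 2×0 = 0; y[1] = 2×1 + 0×0 = 2; y[2] = 2×1 + 0×1 + 0×0 = 2; y[3] = 0×1 + 0×1 = 0; y[4] = 0×1 = 0

[0, 2, 2, 0, 0]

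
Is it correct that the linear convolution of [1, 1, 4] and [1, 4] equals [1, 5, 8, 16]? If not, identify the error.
Recompute linear convolution of [1, 1, 4] and [1, 4]: y[0] = 1×1 = 1; y[1] = 1×4 + 1×1 = 5; y[2] = 1×4 + 4×1 = 8; y[3] = 4×4 = 16 → [1, 5, 8, 16]. Given [1, 5, 8, 16] matches, so answer: Yes

Yes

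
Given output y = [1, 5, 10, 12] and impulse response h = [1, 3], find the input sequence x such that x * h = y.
Deconvolve y=[1, 5, 10, 12] by h=[1, 3]. Since h[0]=1, solve forward: x[0] = y[0] / 1 = 1; x[1] = (y[1] - 1×3) / 1 = 2; x[2] = (y[2] - 2×3) / 1 = 4. So x = [1, 2, 4]. Check by forward convolution: y[0] = 1×1 = 1; y[1] = 1×3 + 2×1 = 5; y[2] = 2×3 + 4×1 = 10; y[3] = 4×3 = 12

[1, 2, 4]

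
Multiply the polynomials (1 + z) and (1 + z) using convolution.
Ascending coefficients: a = [1, 1], b = [1, 1]. c[0] = 1×1 = 1; c[1] = 1×1 + 1×1 = 2; c[2] = 1×1 = 1. Result coefficients: [1, 2, 1] → 1 + 2z + z^2

1 + 2z + z^2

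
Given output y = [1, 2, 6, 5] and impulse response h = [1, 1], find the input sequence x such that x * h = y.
Deconvolve y=[1, 2, 6, 5] by h=[1, 1]. Since h[0]=1, solve forward: x[0] = y[0] / 1 = 1; x[1] = (y[1] - 1×1) / 1 = 1; x[2] = (y[2] - 1×1) / 1 = 5. So x = [1, 1, 5]. Check by forward convolution: y[0] = 1×1 = 1; y[1] = 1×1 + 1×1 = 2; y[2] = 1×1 + 5×1 = 6; y[3] = 5×1 = 5

[1, 1, 5]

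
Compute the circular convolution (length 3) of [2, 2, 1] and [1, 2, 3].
Use y[k] = Σ_j u[j]·v[(k-j) mod 3]. y[0] = 2×1 + 2×3 + 1×2 = 10; y[1] = 2×2 + 2×1 + 1×3 = 9; y[2] = 2×3 + 2×2 + 1×1 = 11. Result: [10, 9, 11]

[10, 9, 11]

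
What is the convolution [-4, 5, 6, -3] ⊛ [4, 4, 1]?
y[0] = -4×4 = -16; y[1] = -4×4 + 5×4 = 4; y[2] = -4×1 + 5×4 + 6×4 = 40; y[3] = 5×1 + 6×4 + -3×4 = 17; y[4] = 6×1 + -3×4 = -6; y[5] = -3×1 = -3

[-16, 4, 40, 17, -6, -3]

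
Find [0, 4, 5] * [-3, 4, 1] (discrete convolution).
y[0] = 0×-3 = 0; y[1] = 0×4 + 4×-3 = -12; y[2] = 0×1 + 4×4 + 5×-3 = 1; y[3] = 4×1 + 5×4 = 24; y[4] = 5×1 = 5

[0, -12, 1, 24, 5]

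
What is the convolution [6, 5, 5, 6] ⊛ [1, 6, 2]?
y[0] = 6×1 = 6; y[1] = 6×6 + 5×1 = 41; y[2] = 6×2 + 5×6 + 5×1 = 47; y[3] = 5×2 + 5×6 + 6×1 = 46; y[4] = 5×2 + 6×6 = 46; y[5] = 6×2 = 12

[6, 41, 47, 46, 46, 12]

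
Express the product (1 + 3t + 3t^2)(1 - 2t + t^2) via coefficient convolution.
Ascending coefficients: a = [1, 3, 3], b = [1, -2, 1]. c[0] = 1×1 = 1; c[1] = 1×-2 + 3×1 = 1; c[2] = 1×1 + 3×-2 + 3×1 = -2; c[3] = 3×1 + 3×-2 = -3; c[4] = 3×1 = 3. Result coefficients: [1, 1, -2, -3, 3] → 1 + t - 2t^2 - 3t^3 + 3t^4

1 + t - 2t^2 - 3t^3 + 3t^4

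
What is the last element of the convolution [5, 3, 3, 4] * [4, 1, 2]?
Use y[k] = Σ_i a[i]·b[k-i] at k=5. y[5] = 4×2 = 8

8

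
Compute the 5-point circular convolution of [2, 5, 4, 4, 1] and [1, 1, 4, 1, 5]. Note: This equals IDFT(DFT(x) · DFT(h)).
Either evaluate y[k] = Σ_j x[j]·h[(k-j) mod 5] directly, or use IDFT(DFT(x) · DFT(h)). y[0] = 2×1 + 5×5 + 4×1 + 4×4 + 1×1 = 48; y[1] = 2×1 + 5×1 + 4×5 + 4×1 + 1×4 = 35; y[2] = 2×4 + 5×1 + 4×1 + 4×5 + 1×1 = 38; y[3] = 2×1 + 5×4 + 4×1 + 4×1 + 1×5 = 35; y[4] = 2×5 + 5×1 + 4×4 + 4×1 + 1×1 = 36. Result: [48, 35, 38, 35, 36]

[48, 35, 38, 35, 36]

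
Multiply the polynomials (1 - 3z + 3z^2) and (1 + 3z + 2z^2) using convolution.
Ascending coefficients: a = [1, -3, 3], b = [1, 3, 2]. c[0] = 1×1 = 1; c[1] = 1×3 + -3×1 = 0; c[2] = 1×2 + -3×3 + 3×1 = -4; c[3] = -3×2 + 3×3 = 3; c[4] = 3×2 = 6. Result coefficients: [1, 0, -4, 3, 6] → 1 - 4z^2 + 3z^3 + 6z^4

1 - 4z^2 + 3z^3 + 6z^4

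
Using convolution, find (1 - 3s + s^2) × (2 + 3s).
Ascending coefficients: a = [1, -3, 1], b = [2, 3]. c[0] = 1×2 = 2; c[1] = 1×3 + -3×2 = -3; c[2] = -3×3 + 1×2 = -7; c[3] = 1×3 = 3. Result coefficients: [2, -3, -7, 3] → 2 - 3s - 7s^2 + 3s^3

2 - 3s - 7s^2 + 3s^3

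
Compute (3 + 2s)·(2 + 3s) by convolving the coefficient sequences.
Ascending coefficients: a = [3, 2], b = [2, 3]. c[0] = 3×2 = 6; c[1] = 3×3 + 2×2 = 13; c[2] = 2×3 = 6. Result coefficients: [6, 13, 6] → 6 + 13s + 6s^2

6 + 13s + 6s^2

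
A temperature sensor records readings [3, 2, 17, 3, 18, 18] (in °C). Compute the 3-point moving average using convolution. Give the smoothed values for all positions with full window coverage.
3-point moving average kernel = [1, 1, 1]. Apply in 'valid' mode (full window coverage): avg[0] = (3 + 2 + 17) / 3 = 7.33; avg[1] = (2 + 17 + 3) / 3 = 7.33; avg[2] = (17 + 3 + 18) / 3 = 12.67; avg[3] = (3 + 18 + 18) / 3 = 13.0. Smoothed values: [7.33, 7.33, 12.67, 13.0]

[7.33, 7.33, 12.67, 13.0]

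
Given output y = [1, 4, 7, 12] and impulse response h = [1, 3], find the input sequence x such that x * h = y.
Deconvolve y=[1, 4, 7, 12] by h=[1, 3]. Since h[0]=1, solve forward: x[0] = y[0] / 1 = 1; x[1] = (y[1] - 1×3) / 1 = 1; x[2] = (y[2] - 1×3) / 1 = 4. So x = [1, 1, 4]. Check by forward convolution: y[0] = 1×1 = 1; y[1] = 1×3 + 1×1 = 4; y[2] = 1×3 + 4×1 = 7; y[3] = 4×3 = 12

[1, 1, 4]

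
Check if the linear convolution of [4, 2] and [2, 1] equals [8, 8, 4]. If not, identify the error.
Recompute linear convolution of [4, 2] and [2, 1]: y[0] = 4×2 = 8; y[1] = 4×1 + 2×2 = 8; y[2] = 2×1 = 2 → [8, 8, 2]. Compare to given [8, 8, 4]: they differ at index 2: given 4, correct 2, so answer: No

No. Error at index 2: given 4, correct 2.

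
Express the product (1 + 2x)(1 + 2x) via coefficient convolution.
Ascending coefficients: a = [1, 2], b = [1, 2]. c[0] = 1×1 = 1; c[1] = 1×2 + 2×1 = 4; c[2] = 2×2 = 4. Result coefficients: [1, 4, 4] → 1 + 4x + 4x^2

1 + 4x + 4x^2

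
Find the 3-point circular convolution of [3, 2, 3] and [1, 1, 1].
Use y[k] = Σ_j a[j]·b[(k-j) mod 3]. y[0] = 3×1 + 2×1 + 3×1 = 8; y[1] = 3×1 + 2×1 + 3×1 = 8; y[2] = 3×1 + 2×1 + 3×1 = 8. Result: [8, 8, 8]

[8, 8, 8]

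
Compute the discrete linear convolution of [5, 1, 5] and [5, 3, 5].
y[0] = 5×5 = 25; y[1] = 5×3 + 1×5 = 20; y[2] = 5×5 + 1×3 + 5×5 = 53; y[3] = 1×5 + 5×3 = 20; y[4] = 5×5 = 25

[25, 20, 53, 20, 25]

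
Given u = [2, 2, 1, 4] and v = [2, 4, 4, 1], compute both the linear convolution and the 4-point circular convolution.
Linear: y_lin[0] = 2×2 = 4; y_lin[1] = 2×4 + 2×2 = 12; y_lin[2] = 2×4 + 2×4 + 1×2 = 18; y_lin[3] = 2×1 + 2×4 + 1×4 + 4×2 = 22; y_lin[4] = 2×1 + 1×4 + 4×4 = 22; y_lin[5] = 1×1 + 4×4 = 17; y_lin[6] = 4×1 = 4 → [4, 12, 18, 22, 22, 17, 4]. Circular (length 4): y[0] = 2×2 + 2×1 + 1×4 + 4×4 = 26; y[1] = 2×4 + 2×2 + 1×1 + 4×4 = 29; y[2] = 2×4 + 2×4 + 1×2 + 4×1 = 22; y[3] = 2×1 + 2×4 + 1×4 + 4×2 = 22 → [26, 29, 22, 22]

Linear: [4, 12, 18, 22, 22, 17, 4], Circular: [26, 29, 22, 22]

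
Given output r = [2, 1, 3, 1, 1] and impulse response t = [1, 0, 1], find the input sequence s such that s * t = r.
Deconvolve r=[2, 1, 3, 1, 1] by t=[1, 0, 1]. Since t[0]=1, solve forward: s[0] = r[0] / 1 = 2; s[1] = (r[1] - 2×0) / 1 = 1; s[2] = (r[2] - 1×0 - 2×1) / 1 = 1. So s = [2, 1, 1]. Check by forward convolution: r[0] = 2×1 = 2; r[1] = 2×0 + 1×1 = 1; r[2] = 2×1 + 1×0 + 1×1 = 3; r[3] = 1×1 + 1×0 = 1; r[4] = 1×1 = 1

[2, 1, 1]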